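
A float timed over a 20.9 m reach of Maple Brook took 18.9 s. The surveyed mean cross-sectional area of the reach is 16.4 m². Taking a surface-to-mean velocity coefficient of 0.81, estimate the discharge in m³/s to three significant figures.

14.7 m³/s

v_surface = L / t̄ = 20.9 / 18.9 = 1.106 m/s
v_mean = 0.81 × 1.106 = 0.8957 m/s
Q = A × v_mean = 16.4 × 0.8957 = 14.69 m³/s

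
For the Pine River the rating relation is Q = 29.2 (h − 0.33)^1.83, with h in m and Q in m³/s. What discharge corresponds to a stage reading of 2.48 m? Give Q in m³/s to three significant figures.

Q = 29.2 × (2.48 − 0.33)^1.83 = 29.2 × 2.15^1.83 = 118.5 m³/s

119 m³/s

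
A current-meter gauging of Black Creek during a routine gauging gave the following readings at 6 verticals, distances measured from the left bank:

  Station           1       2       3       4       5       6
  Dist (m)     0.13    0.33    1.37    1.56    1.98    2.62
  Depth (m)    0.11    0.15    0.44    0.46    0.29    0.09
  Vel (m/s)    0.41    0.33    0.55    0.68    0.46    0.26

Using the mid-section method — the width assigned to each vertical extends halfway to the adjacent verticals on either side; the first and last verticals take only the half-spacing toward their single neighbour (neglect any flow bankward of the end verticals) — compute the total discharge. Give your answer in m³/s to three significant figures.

w_1 = (0.33 − 0.13)/2 = 0.1 m; q_1 = 0.41 × 0.11 × 0.1 = 0.004510 m³/s
w_2 = (1.37 − 0.13)/2 = 0.62 m; q_2 = 0.33 × 0.15 × 0.62 = 0.03069 m³/s
w_3 = (1.56 − 0.33)/2 = 0.615 m; q_3 = 0.55 × 0.44 × 0.615 = 0.1488 m³/s
w_4 = (1.98 − 1.37)/2 = 0.305 m; q_4 = 0.68 × 0.46 × 0.305 = 0.09540 m³/s
w_5 = (2.62 − 1.56)/2 = 0.53 m; q_5 = 0.46 × 0.29 × 0.53 = 0.07070 m³/s
w_6 = (2.62 − 1.98)/2 = 0.32 m; q_6 = 0.26 × 0.09 × 0.32 = 0.007488 m³/s
Q = Σ qᵢ = 0.3576 m³/s

0.358 m³/s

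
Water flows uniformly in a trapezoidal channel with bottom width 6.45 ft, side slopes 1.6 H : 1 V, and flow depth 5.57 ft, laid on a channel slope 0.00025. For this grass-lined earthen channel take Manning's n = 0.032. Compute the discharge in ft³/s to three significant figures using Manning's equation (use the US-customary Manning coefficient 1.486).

134 ft³/s

A = (b + z·y)·y = (6.45 + 1.6×5.57)×5.57 = 85.57 ft²
P = b + 2y√(1+z²) = 6.45 + 2×5.57×√(1+1.6²) = 27.47 ft
R = A/P = 85.57/27.47 = 3.115 ft
Q = (1.486/n)·A·R^(2/3)·S^(1/2) = (1.486/0.032) × 85.57 × 3.115^(2/3) × 0.00025^(1/2) = 134.0 ft³/s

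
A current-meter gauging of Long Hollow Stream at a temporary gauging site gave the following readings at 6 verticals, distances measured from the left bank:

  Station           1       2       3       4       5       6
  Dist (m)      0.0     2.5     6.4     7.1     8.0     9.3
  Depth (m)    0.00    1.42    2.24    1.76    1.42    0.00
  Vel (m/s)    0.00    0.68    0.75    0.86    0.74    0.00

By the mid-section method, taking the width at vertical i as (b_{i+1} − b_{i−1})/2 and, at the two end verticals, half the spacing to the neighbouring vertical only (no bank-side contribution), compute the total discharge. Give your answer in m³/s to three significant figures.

w_2 = (6.4 − 0.0)/2 = 3.2 m; q_2 = 0.68 × 1.42 × 3.2 = 3.090 m³/s
w_3 = (7.1 − 2.5)/2 = 2.3 m; q_3 = 0.75 × 2.24 × 2.3 = 3.864 m³/s
w_4 = (8.0 − 6.4)/2 = 0.8 m; q_4 = 0.86 × 1.76 × 0.8 = 1.211 m³/s
w_5 = (9.3 − 7.1)/2 = 1.1 m; q_5 = 0.74 × 1.42 × 1.1 = 1.156 m³/s
Stations 1, 6 contribute zero (depth or velocity is 0).
Q = Σ qᵢ = 9.321 m³/s

9.32 m³/s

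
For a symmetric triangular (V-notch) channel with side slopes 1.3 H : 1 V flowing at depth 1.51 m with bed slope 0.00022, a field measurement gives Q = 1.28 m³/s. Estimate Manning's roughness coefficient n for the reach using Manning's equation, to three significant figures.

0.0244

A = z·y² = 1.3×1.51² = 2.964 m²
P = 2y√(1+z²) = 2×1.51×√(1+1.3²) = 4.953 m
R = A/P = 2.964/4.953 = 0.5984 m
n = (1/Q)·A·R^(2/3)·S^(1/2) = (1/1.28) × 2.964 × 0.7101 × 0.01483 = 0.02439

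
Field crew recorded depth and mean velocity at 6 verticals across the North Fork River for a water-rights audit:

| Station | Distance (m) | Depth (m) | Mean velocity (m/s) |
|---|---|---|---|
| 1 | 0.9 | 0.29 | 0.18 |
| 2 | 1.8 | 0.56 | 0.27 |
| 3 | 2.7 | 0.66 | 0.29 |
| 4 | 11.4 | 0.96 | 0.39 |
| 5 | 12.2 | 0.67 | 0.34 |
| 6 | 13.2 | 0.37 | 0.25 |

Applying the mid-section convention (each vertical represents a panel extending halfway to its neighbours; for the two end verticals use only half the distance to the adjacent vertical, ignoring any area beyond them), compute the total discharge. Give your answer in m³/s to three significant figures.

w_1 = (1.8 − 0.9)/2 = 0.45 m; q_1 = 0.18 × 0.29 × 0.45 = 0.02349 m³/s
w_2 = (2.7 − 0.9)/2 = 0.9 m; q_2 = 0.27 × 0.56 × 0.9 = 0.1361 m³/s
w_3 = (11.4 − 1.8)/2 = 4.8 m; q_3 = 0.29 × 0.66 × 4.8 = 0.9187 m³/s
w_4 = (12.2 − 2.7)/2 = 4.75 m; q_4 = 0.39 × 0.96 × 4.75 = 1.778 m³/s
w_5 = (13.2 − 11.4)/2 = 0.9 m; q_5 = 0.34 × 0.67 × 0.9 = 0.2050 m³/s
w_6 = (13.2 − 12.2)/2 = 0.5 m; q_6 = 0.25 × 0.37 × 0.5 = 0.04625 m³/s
Q = Σ qᵢ = 3.108 m³/s

3.11 m³/s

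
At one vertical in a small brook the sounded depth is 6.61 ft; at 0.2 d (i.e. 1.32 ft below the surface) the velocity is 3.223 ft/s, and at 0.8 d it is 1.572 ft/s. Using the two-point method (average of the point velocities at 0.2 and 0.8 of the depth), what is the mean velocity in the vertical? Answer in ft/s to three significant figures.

2.40 ft/s

v̄ = (3.223 + 1.572) / 2 = 2.398 ft/s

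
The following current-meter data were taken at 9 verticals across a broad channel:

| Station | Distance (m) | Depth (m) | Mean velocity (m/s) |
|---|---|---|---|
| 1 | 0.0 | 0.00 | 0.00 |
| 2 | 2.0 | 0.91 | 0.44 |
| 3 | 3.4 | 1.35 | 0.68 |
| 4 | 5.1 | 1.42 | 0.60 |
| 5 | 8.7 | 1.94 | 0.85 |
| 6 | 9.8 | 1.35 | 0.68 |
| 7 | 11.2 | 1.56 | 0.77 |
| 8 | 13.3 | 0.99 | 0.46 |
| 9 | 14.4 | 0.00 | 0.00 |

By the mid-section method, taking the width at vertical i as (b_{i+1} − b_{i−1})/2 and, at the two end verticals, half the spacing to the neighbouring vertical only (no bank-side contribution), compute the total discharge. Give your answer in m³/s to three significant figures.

w_2 = (3.4 − 0.0)/2 = 1.7 m; q_2 = 0.44 × 0.91 × 1.7 = 0.6807 m³/s
w_3 = (5.1 − 2.0)/2 = 1.55 m; q_3 = 0.68 × 1.35 × 1.55 = 1.423 m³/s
w_4 = (8.7 − 3.4)/2 = 2.65 m; q_4 = 0.60 × 1.42 × 2.65 = 2.258 m³/s
w_5 = (9.8 − 5.1)/2 = 2.35 m; q_5 = 0.85 × 1.94 × 2.35 = 3.875 m³/s
w_6 = (11.2 − 8.7)/2 = 1.25 m; q_6 = 0.68 × 1.35 × 1.25 = 1.148 m³/s
w_7 = (13.3 − 9.8)/2 = 1.75 m; q_7 = 0.77 × 1.56 × 1.75 = 2.102 m³/s
w_8 = (14.4 − 11.2)/2 = 1.6 m; q_8 = 0.46 × 0.99 × 1.6 = 0.7286 m³/s
Stations 1, 9 contribute zero (depth or velocity is 0).
Q = Σ qᵢ = 12.21 m³/s

12.2 m³/s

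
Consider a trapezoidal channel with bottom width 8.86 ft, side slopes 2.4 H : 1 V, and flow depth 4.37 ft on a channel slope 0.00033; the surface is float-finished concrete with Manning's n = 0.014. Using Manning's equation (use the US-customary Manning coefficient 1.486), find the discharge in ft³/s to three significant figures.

A = (b + z·y)·y = (8.86 + 2.4×4.37)×4.37 = 84.55 ft²
P = b + 2y√(1+z²) = 8.86 + 2×4.37×√(1+2.4²) = 31.58 ft
R = A/P = 84.55/31.58 = 2.677 ft
Q = (1.486/n)·A·R^(2/3)·S^(1/2) = (1.486/0.014) × 84.55 × 2.677^(2/3) × 0.00033^(1/2) = 314.3 ft³/s

314 ft³/s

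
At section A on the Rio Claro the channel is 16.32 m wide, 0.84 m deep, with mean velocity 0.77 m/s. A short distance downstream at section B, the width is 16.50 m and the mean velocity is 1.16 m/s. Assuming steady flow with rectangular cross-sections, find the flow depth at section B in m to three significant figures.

Q = A₁V₁ = (16.32×0.84) × 0.77 = 10.56 m³/s
d₂ = Q/(b₂ V₂) = 10.56/(16.50×1.16) = 0.5515 m

0.552 m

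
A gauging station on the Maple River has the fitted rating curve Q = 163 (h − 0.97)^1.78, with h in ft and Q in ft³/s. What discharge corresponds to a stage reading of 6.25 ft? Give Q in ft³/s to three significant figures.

Q = 163 × (6.25 − 0.97)^1.78 = 163 × 5.28^1.78 = 3151 ft³/s

3150 ft³/s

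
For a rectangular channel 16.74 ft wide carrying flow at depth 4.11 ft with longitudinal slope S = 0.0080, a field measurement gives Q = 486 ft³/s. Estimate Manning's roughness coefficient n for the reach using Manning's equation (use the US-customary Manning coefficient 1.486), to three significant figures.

A = b·y = 16.74 × 4.11 = 68.80 ft²
P = b + 2y = 16.74 + 2×4.11 = 24.96 ft
R = A/P = 68.80/24.96 = 2.756 ft
n = (1.486/Q)·A·R^(2/3)·S^(1/2) = (1.486/486) × 68.80 × 1.966 × 0.08944 = 0.03699

0.0370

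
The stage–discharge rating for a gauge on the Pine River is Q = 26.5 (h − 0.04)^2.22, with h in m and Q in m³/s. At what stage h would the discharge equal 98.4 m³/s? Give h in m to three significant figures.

h − h₀ = (Q/C)^(1/b) = (98.4/26.5)^(1/2.22) = 1.806 m
h = 0.04 + 1.806 = 1.846 m

1.85 m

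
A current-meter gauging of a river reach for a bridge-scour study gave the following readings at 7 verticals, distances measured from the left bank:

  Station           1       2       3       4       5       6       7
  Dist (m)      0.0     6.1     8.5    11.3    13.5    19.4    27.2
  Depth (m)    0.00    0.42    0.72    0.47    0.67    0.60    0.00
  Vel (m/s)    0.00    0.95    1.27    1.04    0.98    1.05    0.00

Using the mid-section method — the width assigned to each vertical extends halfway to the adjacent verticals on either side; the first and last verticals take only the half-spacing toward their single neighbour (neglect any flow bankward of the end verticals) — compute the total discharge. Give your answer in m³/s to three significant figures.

12.3 m³/s

w_2 = (8.5 − 0.0)/2 = 4.25 m; q_2 = 0.95 × 0.42 × 4.25 = 1.696 m³/s
w_3 = (11.3 − 6.1)/2 = 2.6 m; q_3 = 1.27 × 0.72 × 2.6 = 2.377 m³/s
w_4 = (13.5 − 8.5)/2 = 2.5 m; q_4 = 1.04 × 0.47 × 2.5 = 1.222 m³/s
w_5 = (19.4 − 11.3)/2 = 4.05 m; q_5 = 0.98 × 0.67 × 4.05 = 2.659 m³/s
w_6 = (27.2 − 13.5)/2 = 6.85 m; q_6 = 1.05 × 0.60 × 6.85 = 4.316 m³/s
Stations 1, 7 contribute zero (depth or velocity is 0).
Q = Σ qᵢ = 12.27 m³/s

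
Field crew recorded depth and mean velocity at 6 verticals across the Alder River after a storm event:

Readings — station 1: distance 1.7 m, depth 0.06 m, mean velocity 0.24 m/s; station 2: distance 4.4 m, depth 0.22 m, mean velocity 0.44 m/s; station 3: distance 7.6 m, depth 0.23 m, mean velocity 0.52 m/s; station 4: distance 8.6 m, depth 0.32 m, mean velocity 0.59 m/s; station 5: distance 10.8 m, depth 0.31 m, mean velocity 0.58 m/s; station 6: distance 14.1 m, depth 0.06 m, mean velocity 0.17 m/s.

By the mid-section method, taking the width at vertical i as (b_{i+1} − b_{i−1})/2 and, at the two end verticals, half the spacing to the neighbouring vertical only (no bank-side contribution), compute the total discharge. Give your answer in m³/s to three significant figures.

1.37 m³/s

w_1 = (4.4 − 1.7)/2 = 1.35 m; q_1 = 0.24 × 0.06 × 1.35 = 0.01944 m³/s
w_2 = (7.6 − 1.7)/2 = 2.95 m; q_2 = 0.44 × 0.22 × 2.95 = 0.2856 m³/s
w_3 = (8.6 − 4.4)/2 = 2.1 m; q_3 = 0.52 × 0.23 × 2.1 = 0.2512 m³/s
w_4 = (10.8 − 7.6)/2 = 1.6 m; q_4 = 0.59 × 0.32 × 1.6 = 0.3021 m³/s
w_5 = (14.1 − 8.6)/2 = 2.75 m; q_5 = 0.58 × 0.31 × 2.75 = 0.4945 m³/s
w_6 = (14.1 − 10.8)/2 = 1.65 m; q_6 = 0.17 × 0.06 × 1.65 = 0.01683 m³/s
Q = Σ qᵢ = 1.370 m³/s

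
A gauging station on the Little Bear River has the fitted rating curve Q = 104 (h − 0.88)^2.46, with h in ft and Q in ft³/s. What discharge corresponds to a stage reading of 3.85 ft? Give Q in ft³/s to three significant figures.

1510 ft³/s

Q = 104 × (3.85 − 0.88)^2.46 = 104 × 2.97^2.46 = 1514 ft³/s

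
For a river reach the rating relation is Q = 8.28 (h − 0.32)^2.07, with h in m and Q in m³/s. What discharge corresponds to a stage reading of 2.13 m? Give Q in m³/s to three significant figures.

Q = 8.28 × (2.13 − 0.32)^2.07 = 8.28 × 1.81^2.07 = 28.28 m³/s

28.3 m³/s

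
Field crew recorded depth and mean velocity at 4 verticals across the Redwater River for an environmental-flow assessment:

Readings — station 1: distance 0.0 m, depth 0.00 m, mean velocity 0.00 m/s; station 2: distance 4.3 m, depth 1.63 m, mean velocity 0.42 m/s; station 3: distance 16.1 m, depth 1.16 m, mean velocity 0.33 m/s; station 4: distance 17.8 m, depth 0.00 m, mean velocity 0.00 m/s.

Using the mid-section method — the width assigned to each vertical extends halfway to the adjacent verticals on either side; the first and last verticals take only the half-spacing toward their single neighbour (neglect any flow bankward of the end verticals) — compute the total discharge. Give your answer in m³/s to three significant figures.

8.09 m³/s

w_2 = (16.1 − 0.0)/2 = 8.05 m; q_2 = 0.42 × 1.63 × 8.05 = 5.511 m³/s
w_3 = (17.8 − 4.3)/2 = 6.75 m; q_3 = 0.33 × 1.16 × 6.75 = 2.584 m³/s
Stations 1, 4 contribute zero (depth or velocity is 0).
Q = Σ qᵢ = 8.095 m³/s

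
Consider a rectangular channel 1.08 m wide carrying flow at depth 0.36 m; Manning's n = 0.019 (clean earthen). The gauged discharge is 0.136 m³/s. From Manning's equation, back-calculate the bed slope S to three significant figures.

A = b·y = 1.08 × 0.36 = 0.3888 m²
P = b + 2y = 1.08 + 2×0.36 = 1.800 m
R = A/P = 0.3888/1.800 = 0.2160 m
S = (Q·n / (1·A·R^(2/3)))² = (0.136×0.019 / (1×0.3888×0.3600))² = 0.0003408

0.000341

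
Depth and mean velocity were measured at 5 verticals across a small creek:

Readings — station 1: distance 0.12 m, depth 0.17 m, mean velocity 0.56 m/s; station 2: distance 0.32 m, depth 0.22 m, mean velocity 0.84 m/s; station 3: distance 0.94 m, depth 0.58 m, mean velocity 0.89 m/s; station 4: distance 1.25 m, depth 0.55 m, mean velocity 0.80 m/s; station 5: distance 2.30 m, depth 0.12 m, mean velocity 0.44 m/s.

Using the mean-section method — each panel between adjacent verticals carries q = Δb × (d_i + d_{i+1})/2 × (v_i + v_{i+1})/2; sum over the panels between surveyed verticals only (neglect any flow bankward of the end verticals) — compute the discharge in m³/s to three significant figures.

Panel 1-2: Δb = 0.2 m, d̄ = (0.17+0.22)/2 = 0.195, v̄ = (0.56+0.84)/2 = 0.7 → q = 0.2×0.195×0.7 = 0.02730 m³/s
Panel 2-3: Δb = 0.62 m, d̄ = (0.22+0.58)/2 = 0.4, v̄ = (0.84+0.89)/2 = 0.865 → q = 0.62×0.4×0.865 = 0.2145 m³/s
Panel 3-4: Δb = 0.31 m, d̄ = (0.58+0.55)/2 = 0.565, v̄ = (0.89+0.80)/2 = 0.845 → q = 0.31×0.565×0.845 = 0.1480 m³/s
Panel 4-5: Δb = 1.05 m, d̄ = (0.55+0.12)/2 = 0.335, v̄ = (0.80+0.44)/2 = 0.62 → q = 1.05×0.335×0.62 = 0.2181 m³/s
Q = Σ q = 0.6079 m³/s

0.608 m³/s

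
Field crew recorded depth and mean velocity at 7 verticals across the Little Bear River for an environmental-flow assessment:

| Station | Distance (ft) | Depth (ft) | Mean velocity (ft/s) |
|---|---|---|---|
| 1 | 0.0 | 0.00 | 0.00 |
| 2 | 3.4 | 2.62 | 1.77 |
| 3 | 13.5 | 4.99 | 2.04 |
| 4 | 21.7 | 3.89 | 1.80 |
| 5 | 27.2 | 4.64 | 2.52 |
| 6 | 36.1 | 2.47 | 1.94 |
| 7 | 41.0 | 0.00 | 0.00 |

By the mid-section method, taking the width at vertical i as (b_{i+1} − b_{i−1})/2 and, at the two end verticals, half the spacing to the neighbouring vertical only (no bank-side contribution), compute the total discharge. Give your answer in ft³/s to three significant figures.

290 ft³/s

w_2 = (13.5 − 0.0)/2 = 6.75 ft; q_2 = 1.77 × 2.62 × 6.75 = 31.30 ft³/s
w_3 = (21.7 − 3.4)/2 = 9.15 ft; q_3 = 2.04 × 4.99 × 9.15 = 93.14 ft³/s
w_4 = (27.2 − 13.5)/2 = 6.85 ft; q_4 = 1.80 × 3.89 × 6.85 = 47.96 ft³/s
w_5 = (36.1 − 21.7)/2 = 7.2 ft; q_5 = 2.52 × 4.64 × 7.2 = 84.19 ft³/s
w_6 = (41.0 − 27.2)/2 = 6.9 ft; q_6 = 1.94 × 2.47 × 6.9 = 33.06 ft³/s
Stations 1, 7 contribute zero (depth or velocity is 0).
Q = Σ qᵢ = 289.7 ft³/s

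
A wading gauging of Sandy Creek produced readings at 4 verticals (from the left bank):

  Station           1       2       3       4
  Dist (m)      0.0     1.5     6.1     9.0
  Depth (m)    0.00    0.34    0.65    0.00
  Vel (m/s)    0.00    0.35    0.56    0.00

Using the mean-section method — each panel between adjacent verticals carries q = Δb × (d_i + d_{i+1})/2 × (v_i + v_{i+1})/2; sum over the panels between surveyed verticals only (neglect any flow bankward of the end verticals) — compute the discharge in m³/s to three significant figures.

Panel 1-2: Δb = 1.5 m, d̄ = (0.00+0.34)/2 = 0.17, v̄ = (0.00+0.35)/2 = 0.175 → q = 1.5×0.17×0.175 = 0.04463 m³/s
Panel 2-3: Δb = 4.6 m, d̄ = (0.34+0.65)/2 = 0.495, v̄ = (0.35+0.56)/2 = 0.455 → q = 4.6×0.495×0.455 = 1.036 m³/s
Panel 3-4: Δb = 2.9 m, d̄ = (0.65+0.00)/2 = 0.325, v̄ = (0.56+0.00)/2 = 0.28 → q = 2.9×0.325×0.28 = 0.2639 m³/s
Q = Σ q = 1.345 m³/s

1.34 m³/s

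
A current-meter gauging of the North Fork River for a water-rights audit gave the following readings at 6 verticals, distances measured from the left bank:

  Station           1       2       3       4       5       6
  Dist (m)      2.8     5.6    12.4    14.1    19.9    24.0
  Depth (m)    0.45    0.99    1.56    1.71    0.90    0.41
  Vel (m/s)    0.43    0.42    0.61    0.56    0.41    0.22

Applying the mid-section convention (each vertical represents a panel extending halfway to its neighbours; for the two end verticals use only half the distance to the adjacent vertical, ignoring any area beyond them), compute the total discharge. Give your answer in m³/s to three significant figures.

w_1 = (5.6 − 2.8)/2 = 1.4 m; q_1 = 0.43 × 0.45 × 1.4 = 0.2709 m³/s
w_2 = (12.4 − 2.8)/2 = 4.8 m; q_2 = 0.42 × 0.99 × 4.8 = 1.996 m³/s
w_3 = (14.1 − 5.6)/2 = 4.25 m; q_3 = 0.61 × 1.56 × 4.25 = 4.044 m³/s
w_4 = (19.9 − 12.4)/2 = 3.75 m; q_4 = 0.56 × 1.71 × 3.75 = 3.591 m³/s
w_5 = (24.0 − 14.1)/2 = 4.95 m; q_5 = 0.41 × 0.90 × 4.95 = 1.827 m³/s
w_6 = (24.0 − 19.9)/2 = 2.05 m; q_6 = 0.22 × 0.41 × 2.05 = 0.1849 m³/s
Q = Σ qᵢ = 11.91 m³/s

11.9 m³/s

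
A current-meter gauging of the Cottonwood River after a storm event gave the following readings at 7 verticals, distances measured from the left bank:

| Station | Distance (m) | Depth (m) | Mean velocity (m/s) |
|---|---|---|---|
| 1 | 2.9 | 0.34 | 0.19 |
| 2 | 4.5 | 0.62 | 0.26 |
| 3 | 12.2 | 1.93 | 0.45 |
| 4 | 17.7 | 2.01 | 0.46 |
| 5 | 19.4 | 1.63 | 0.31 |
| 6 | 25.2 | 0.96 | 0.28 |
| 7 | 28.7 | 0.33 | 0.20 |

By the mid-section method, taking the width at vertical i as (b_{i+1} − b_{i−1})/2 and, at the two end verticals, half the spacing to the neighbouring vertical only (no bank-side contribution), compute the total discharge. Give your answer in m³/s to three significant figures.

13.1 m³/s

w_1 = (4.5 − 2.9)/2 = 0.8 m; q_1 = 0.19 × 0.34 × 0.8 = 0.05168 m³/s
w_2 = (12.2 − 2.9)/2 = 4.65 m; q_2 = 0.26 × 0.62 × 4.65 = 0.7496 m³/s
w_3 = (17.7 − 4.5)/2 = 6.6 m; q_3 = 0.45 × 1.93 × 6.6 = 5.732 m³/s
w_4 = (19.4 − 12.2)/2 = 3.6 m; q_4 = 0.46 × 2.01 × 3.6 = 3.329 m³/s
w_5 = (25.2 − 17.7)/2 = 3.75 m; q_5 = 0.31 × 1.63 × 3.75 = 1.895 m³/s
w_6 = (28.7 − 19.4)/2 = 4.65 m; q_6 = 0.28 × 0.96 × 4.65 = 1.250 m³/s
w_7 = (28.7 − 25.2)/2 = 1.75 m; q_7 = 0.20 × 0.33 × 1.75 = 0.1155 m³/s
Q = Σ qᵢ = 13.12 m³/s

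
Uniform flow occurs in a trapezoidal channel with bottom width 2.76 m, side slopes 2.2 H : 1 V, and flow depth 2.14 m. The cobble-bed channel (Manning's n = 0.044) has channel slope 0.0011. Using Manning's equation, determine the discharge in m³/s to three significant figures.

A = (b + z·y)·y = (2.76 + 2.2×2.14)×2.14 = 15.98 m²
P = b + 2y√(1+z²) = 2.76 + 2×2.14×√(1+2.2²) = 13.10 m
R = A/P = 15.98/13.10 = 1.220 m
Q = (1/n)·A·R^(2/3)·S^(1/2) = (1/0.044) × 15.98 × 1.220^(2/3) × 0.0011^(1/2) = 13.75 m³/s

13.8 m³/s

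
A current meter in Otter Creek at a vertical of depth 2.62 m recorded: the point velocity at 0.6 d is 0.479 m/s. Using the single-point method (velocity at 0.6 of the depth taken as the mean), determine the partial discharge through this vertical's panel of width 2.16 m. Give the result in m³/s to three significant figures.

2.71 m³/s

v̄ = v₀.₆ = 0.479 m/s
q = v̄ × d × w = 0.4790 × 2.62 × 2.16 = 2.711 m³/s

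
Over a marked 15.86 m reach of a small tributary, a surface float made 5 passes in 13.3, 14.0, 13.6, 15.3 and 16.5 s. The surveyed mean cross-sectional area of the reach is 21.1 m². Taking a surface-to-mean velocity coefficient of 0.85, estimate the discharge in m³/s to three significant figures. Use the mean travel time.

19.6 m³/s

t̄ = (13.3 + 14.0 + 13.6 + 15.3 + 16.5) / 5 = 14.54 s
v_surface = L / t̄ = 15.86 / 14.54 = 1.091 m/s
v_mean = 0.85 × 1.091 = 0.9272 m/s
Q = A × v_mean = 21.1 × 0.9272 = 19.56 m³/s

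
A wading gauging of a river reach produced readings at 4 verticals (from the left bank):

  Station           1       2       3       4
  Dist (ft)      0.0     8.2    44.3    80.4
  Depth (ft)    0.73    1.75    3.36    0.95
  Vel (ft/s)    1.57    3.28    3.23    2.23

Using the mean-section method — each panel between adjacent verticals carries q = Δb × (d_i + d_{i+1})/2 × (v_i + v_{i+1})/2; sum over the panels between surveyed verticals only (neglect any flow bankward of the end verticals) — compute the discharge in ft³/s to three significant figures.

537 ft³/s

Panel 1-2: Δb = 8.2 ft, d̄ = (0.73+1.75)/2 = 1.24, v̄ = (1.57+3.28)/2 = 2.425 → q = 8.2×1.24×2.425 = 24.66 ft³/s
Panel 2-3: Δb = 36.1 ft, d̄ = (1.75+3.36)/2 = 2.555, v̄ = (3.28+3.23)/2 = 3.255 → q = 36.1×2.555×3.255 = 300.2 ft³/s
Panel 3-4: Δb = 36.1 ft, d̄ = (3.36+0.95)/2 = 2.155, v̄ = (3.23+2.23)/2 = 2.73 → q = 36.1×2.155×2.73 = 212.4 ft³/s
Q = Σ q = 537.3 ft³/s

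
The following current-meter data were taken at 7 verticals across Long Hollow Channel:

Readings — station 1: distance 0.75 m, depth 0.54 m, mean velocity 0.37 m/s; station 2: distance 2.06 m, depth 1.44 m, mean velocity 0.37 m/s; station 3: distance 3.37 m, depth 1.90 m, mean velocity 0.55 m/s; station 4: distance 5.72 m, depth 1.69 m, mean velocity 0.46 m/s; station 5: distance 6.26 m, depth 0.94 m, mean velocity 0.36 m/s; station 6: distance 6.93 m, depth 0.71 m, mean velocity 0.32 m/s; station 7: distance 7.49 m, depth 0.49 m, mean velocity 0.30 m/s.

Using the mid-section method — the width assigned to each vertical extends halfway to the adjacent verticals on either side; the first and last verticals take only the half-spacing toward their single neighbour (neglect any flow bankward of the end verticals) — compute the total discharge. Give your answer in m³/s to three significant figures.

w_1 = (2.06 − 0.75)/2 = 0.655 m; q_1 = 0.37 × 0.54 × 0.655 = 0.1309 m³/s
w_2 = (3.37 − 0.75)/2 = 1.31 m; q_2 = 0.37 × 1.44 × 1.31 = 0.6980 m³/s
w_3 = (5.72 − 2.06)/2 = 1.83 m; q_3 = 0.55 × 1.90 × 1.83 = 1.912 m³/s
w_4 = (6.26 − 3.37)/2 = 1.445 m; q_4 = 0.46 × 1.69 × 1.445 = 1.123 m³/s
w_5 = (6.93 − 5.72)/2 = 0.605 m; q_5 = 0.36 × 0.94 × 0.605 = 0.2047 m³/s
w_6 = (7.49 − 6.26)/2 = 0.615 m; q_6 = 0.32 × 0.71 × 0.615 = 0.1397 m³/s
w_7 = (7.49 − 6.93)/2 = 0.28 m; q_7 = 0.30 × 0.49 × 0.28 = 0.04116 m³/s
Q = Σ qᵢ = 4.250 m³/s

4.25 m³/s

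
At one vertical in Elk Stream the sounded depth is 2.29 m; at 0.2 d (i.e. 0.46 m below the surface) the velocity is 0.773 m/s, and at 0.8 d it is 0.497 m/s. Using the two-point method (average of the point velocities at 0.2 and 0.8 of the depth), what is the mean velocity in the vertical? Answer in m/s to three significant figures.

0.635 m/s

v̄ = (0.773 + 0.497) / 2 = 0.6350 m/s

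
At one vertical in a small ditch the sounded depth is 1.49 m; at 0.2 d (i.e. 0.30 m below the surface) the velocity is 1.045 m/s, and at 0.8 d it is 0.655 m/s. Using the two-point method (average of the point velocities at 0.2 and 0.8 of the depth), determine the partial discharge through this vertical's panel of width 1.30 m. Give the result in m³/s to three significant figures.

v̄ = (1.045 + 0.655) / 2 = 0.8500 m/s
q = v̄ × d × w = 0.8500 × 1.49 × 1.30 = 1.646 m³/s

1.65 m³/s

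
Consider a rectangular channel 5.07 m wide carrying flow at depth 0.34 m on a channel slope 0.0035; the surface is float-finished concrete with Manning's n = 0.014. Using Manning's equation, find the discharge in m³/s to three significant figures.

A = b·y = 5.07 × 0.34 = 1.724 m²
P = b + 2y = 5.07 + 2×0.34 = 5.750 m
R = A/P = 1.724/5.750 = 0.2998 m
Q = (1/n)·A·R^(2/3)·S^(1/2) = (1/0.014) × 1.724 × 0.2998^(2/3) × 0.0035^(1/2) = 3.263 m³/s

3.26 m³/s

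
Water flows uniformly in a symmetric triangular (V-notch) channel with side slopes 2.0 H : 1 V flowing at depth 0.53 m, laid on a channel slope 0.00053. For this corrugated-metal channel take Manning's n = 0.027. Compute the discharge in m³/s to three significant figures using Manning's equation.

A = z·y² = 2.0×0.53² = 0.5618 m²
P = 2y√(1+z²) = 2×0.53×√(1+2.0²) = 2.370 m
R = A/P = 0.5618/2.370 = 0.2370 m
Q = (1/n)·A·R^(2/3)·S^(1/2) = (1/0.027) × 0.5618 × 0.2370^(2/3) × 0.00053^(1/2) = 0.1835 m³/s

0.183 m³/s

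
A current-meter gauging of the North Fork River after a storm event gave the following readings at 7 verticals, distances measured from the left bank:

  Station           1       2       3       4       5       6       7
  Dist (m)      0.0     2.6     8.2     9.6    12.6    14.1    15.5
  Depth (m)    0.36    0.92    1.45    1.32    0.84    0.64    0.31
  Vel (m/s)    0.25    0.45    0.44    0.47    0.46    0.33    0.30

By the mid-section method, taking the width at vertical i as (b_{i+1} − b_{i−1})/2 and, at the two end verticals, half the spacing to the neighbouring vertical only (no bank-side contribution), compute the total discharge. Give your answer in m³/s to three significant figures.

w_1 = (2.6 − 0.0)/2 = 1.3 m; q_1 = 0.25 × 0.36 × 1.3 = 0.1170 m³/s
w_2 = (8.2 − 0.0)/2 = 4.1 m; q_2 = 0.45 × 0.92 × 4.1 = 1.697 m³/s
w_3 = (9.6 − 2.6)/2 = 3.5 m; q_3 = 0.44 × 1.45 × 3.5 = 2.233 m³/s
w_4 = (12.6 − 8.2)/2 = 2.2 m; q_4 = 0.47 × 1.32 × 2.2 = 1.365 m³/s
w_5 = (14.1 − 9.6)/2 = 2.25 m; q_5 = 0.46 × 0.84 × 2.25 = 0.8694 m³/s
w_6 = (15.5 − 12.6)/2 = 1.45 m; q_6 = 0.33 × 0.64 × 1.45 = 0.3062 m³/s
w_7 = (15.5 − 14.1)/2 = 0.7 m; q_7 = 0.30 × 0.31 × 0.7 = 0.06510 m³/s
Q = Σ qᵢ = 6.653 m³/s

6.65 m³/s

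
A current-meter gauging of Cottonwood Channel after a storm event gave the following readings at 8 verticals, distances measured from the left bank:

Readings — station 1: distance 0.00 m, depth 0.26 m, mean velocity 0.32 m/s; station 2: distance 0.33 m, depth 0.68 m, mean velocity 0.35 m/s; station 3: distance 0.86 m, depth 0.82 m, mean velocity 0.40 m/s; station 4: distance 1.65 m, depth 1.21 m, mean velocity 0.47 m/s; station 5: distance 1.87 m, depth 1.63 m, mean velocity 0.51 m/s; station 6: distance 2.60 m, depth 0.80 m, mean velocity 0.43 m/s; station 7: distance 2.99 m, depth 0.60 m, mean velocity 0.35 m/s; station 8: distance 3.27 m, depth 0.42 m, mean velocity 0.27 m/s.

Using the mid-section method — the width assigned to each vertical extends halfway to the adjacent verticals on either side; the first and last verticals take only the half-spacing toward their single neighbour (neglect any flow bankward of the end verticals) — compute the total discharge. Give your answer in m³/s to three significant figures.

w_1 = (0.33 − 0.00)/2 = 0.165 m; q_1 = 0.32 × 0.26 × 0.165 = 0.01373 m³/s
w_2 = (0.86 − 0.00)/2 = 0.43 m; q_2 = 0.35 × 0.68 × 0.43 = 0.1023 m³/s
w_3 = (1.65 − 0.33)/2 = 0.66 m; q_3 = 0.40 × 0.82 × 0.66 = 0.2165 m³/s
w_4 = (1.87 − 0.86)/2 = 0.505 m; q_4 = 0.47 × 1.21 × 0.505 = 0.2872 m³/s
w_5 = (2.60 − 1.65)/2 = 0.475 m; q_5 = 0.51 × 1.63 × 0.475 = 0.3949 m³/s
w_6 = (2.99 − 1.87)/2 = 0.56 m; q_6 = 0.43 × 0.80 × 0.56 = 0.1926 m³/s
w_7 = (3.27 − 2.60)/2 = 0.335 m; q_7 = 0.35 × 0.60 × 0.335 = 0.07035 m³/s
w_8 = (3.27 − 2.99)/2 = 0.14 m; q_8 = 0.27 × 0.42 × 0.14 = 0.01588 m³/s
Q = Σ qᵢ = 1.293 m³/s

1.29 m³/s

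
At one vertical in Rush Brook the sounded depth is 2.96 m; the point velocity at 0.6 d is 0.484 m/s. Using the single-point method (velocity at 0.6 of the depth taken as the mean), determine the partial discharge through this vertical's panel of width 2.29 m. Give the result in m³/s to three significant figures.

3.28 m³/s

v̄ = v₀.₆ = 0.484 m/s
q = v̄ × d × w = 0.4840 × 2.96 × 2.29 = 3.281 m³/s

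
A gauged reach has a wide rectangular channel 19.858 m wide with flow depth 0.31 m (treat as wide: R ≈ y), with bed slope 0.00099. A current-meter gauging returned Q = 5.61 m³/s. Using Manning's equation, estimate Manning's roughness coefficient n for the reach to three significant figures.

A = b·y = 19.858 × 0.31 = 6.156 m²
Wide channel: R ≈ y = 0.31 m
n = (1/Q)·A·R^(2/3)·S^(1/2) = (1/5.61) × 6.156 × 0.4580 × 0.03146 = 0.01581

0.0158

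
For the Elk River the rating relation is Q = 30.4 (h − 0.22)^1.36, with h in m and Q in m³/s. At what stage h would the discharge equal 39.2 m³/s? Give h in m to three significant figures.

h − h₀ = (Q/C)^(1/b) = (39.2/30.4)^(1/1.36) = 1.206 m
h = 0.22 + 1.206 = 1.426 m

1.43 m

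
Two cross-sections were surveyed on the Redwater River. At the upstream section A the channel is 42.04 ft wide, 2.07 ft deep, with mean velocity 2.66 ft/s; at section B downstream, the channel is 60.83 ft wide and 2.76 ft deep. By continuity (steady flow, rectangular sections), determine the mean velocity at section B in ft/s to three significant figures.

Q = A₁V₁ = (42.04×2.07) × 2.66 = 231.5 ft³/s
A₂ = 60.83 × 2.76 = 167.9 ft²
V₂ = Q/A₂ = 231.5/167.9 = 1.379 ft/s

1.38 ft/s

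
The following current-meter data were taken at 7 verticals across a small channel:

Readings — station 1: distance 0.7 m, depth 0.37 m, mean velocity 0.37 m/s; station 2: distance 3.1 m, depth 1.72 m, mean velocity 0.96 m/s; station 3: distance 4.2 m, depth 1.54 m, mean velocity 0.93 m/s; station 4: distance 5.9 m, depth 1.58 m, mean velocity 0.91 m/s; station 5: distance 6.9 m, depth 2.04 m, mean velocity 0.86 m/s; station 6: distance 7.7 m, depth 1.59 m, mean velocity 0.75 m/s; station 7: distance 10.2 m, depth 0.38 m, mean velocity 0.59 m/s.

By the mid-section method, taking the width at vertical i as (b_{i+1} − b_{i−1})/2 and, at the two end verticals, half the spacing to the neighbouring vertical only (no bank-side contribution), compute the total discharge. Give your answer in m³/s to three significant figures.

10.8 m³/s

w_1 = (3.1 − 0.7)/2 = 1.2 m; q_1 = 0.37 × 0.37 × 1.2 = 0.1643 m³/s
w_2 = (4.2 − 0.7)/2 = 1.75 m; q_2 = 0.96 × 1.72 × 1.75 = 2.890 m³/s
w_3 = (5.9 − 3.1)/2 = 1.4 m; q_3 = 0.93 × 1.54 × 1.4 = 2.005 m³/s
w_4 = (6.9 − 4.2)/2 = 1.35 m; q_4 = 0.91 × 1.58 × 1.35 = 1.941 m³/s
w_5 = (7.7 − 5.9)/2 = 0.9 m; q_5 = 0.86 × 2.04 × 0.9 = 1.579 m³/s
w_6 = (10.2 − 6.9)/2 = 1.65 m; q_6 = 0.75 × 1.59 × 1.65 = 1.968 m³/s
w_7 = (10.2 − 7.7)/2 = 1.25 m; q_7 = 0.59 × 0.38 × 1.25 = 0.2803 m³/s
Q = Σ qᵢ = 10.83 m³/s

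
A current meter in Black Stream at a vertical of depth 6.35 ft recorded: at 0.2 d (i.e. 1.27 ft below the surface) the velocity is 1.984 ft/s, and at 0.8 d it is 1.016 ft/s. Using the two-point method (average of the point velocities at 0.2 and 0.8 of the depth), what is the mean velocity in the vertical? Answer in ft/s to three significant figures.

v̄ = (1.984 + 1.016) / 2 = 1.500 ft/s

1.50 ft/s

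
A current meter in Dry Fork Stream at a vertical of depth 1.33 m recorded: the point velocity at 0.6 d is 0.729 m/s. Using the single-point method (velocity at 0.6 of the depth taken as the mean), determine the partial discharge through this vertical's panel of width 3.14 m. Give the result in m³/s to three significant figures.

3.04 m³/s

v̄ = v₀.₆ = 0.729 m/s
q = v̄ × d × w = 0.7290 × 1.33 × 3.14 = 3.044 m³/s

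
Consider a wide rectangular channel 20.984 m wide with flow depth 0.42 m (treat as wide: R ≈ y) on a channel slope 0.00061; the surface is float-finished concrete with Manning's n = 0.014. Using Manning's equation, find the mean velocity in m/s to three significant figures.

0.989 m/s

A = b·y = 20.984 × 0.42 = 8.813 m²
Wide channel: R ≈ y = 0.42 m
Q = (1/n)·A·R^(2/3)·S^(1/2) = (1/0.014) × 8.813 × 0.4200^(2/3) × 0.00061^(1/2) = 8.720 m³/s
V = Q/A = 8.720/8.813 = 0.9894 m/s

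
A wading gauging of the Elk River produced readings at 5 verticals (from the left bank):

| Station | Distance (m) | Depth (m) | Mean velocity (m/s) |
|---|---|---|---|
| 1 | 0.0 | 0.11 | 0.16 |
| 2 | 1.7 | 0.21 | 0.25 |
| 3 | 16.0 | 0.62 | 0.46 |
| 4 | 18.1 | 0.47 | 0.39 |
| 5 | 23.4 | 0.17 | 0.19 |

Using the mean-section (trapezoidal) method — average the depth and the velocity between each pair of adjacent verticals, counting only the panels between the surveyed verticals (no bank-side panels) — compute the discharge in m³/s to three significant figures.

3.14 m³/s

Panel 1-2: Δb = 1.7 m, d̄ = (0.11+0.21)/2 = 0.16, v̄ = (0.16+0.25)/2 = 0.205 → q = 1.7×0.16×0.205 = 0.05576 m³/s
Panel 2-3: Δb = 14.3 m, d̄ = (0.21+0.62)/2 = 0.415, v̄ = (0.25+0.46)/2 = 0.355 → q = 14.3×0.415×0.355 = 2.107 m³/s
Panel 3-4: Δb = 2.1 m, d̄ = (0.62+0.47)/2 = 0.545, v̄ = (0.46+0.39)/2 = 0.425 → q = 2.1×0.545×0.425 = 0.4864 m³/s
Panel 4-5: Δb = 5.3 m, d̄ = (0.47+0.17)/2 = 0.32, v̄ = (0.39+0.19)/2 = 0.29 → q = 5.3×0.32×0.29 = 0.4918 m³/s
Q = Σ q = 3.141 m³/s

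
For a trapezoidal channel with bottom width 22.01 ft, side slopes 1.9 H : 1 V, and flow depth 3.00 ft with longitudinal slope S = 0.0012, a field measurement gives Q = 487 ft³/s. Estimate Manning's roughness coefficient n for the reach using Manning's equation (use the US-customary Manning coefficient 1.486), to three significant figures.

0.0157

A = (b + z·y)·y = (22.01 + 1.9×3.00)×3.00 = 83.13 ft²
P = b + 2y√(1+z²) = 22.01 + 2×3.00×√(1+1.9²) = 34.89 ft
R = A/P = 83.13/34.89 = 2.382 ft
n = (1.486/Q)·A·R^(2/3)·S^(1/2) = (1.486/487) × 83.13 × 1.784 × 0.03464 = 0.01567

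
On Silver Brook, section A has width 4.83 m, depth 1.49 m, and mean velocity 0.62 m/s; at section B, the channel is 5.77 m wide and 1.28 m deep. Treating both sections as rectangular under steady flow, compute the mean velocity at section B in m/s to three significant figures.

0.604 m/s

Q = A₁V₁ = (4.83×1.49) × 0.62 = 4.462 m³/s
A₂ = 5.77 × 1.28 = 7.386 m²
V₂ = Q/A₂ = 4.462/7.386 = 0.6041 m/s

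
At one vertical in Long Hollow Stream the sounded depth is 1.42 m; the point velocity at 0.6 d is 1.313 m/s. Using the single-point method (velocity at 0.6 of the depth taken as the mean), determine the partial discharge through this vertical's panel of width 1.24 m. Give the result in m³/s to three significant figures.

2.31 m³/s

v̄ = v₀.₆ = 1.313 m/s
q = v̄ × d × w = 1.313 × 1.42 × 1.24 = 2.312 m³/s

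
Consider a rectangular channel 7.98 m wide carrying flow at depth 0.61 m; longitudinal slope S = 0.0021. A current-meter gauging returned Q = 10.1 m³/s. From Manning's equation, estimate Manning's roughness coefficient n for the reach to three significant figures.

A = b·y = 7.98 × 0.61 = 4.868 m²
P = b + 2y = 7.98 + 2×0.61 = 9.200 m
R = A/P = 4.868/9.200 = 0.5291 m
n = (1/Q)·A·R^(2/3)·S^(1/2) = (1/10.1) × 4.868 × 0.6542 × 0.04583 = 0.01445

0.0144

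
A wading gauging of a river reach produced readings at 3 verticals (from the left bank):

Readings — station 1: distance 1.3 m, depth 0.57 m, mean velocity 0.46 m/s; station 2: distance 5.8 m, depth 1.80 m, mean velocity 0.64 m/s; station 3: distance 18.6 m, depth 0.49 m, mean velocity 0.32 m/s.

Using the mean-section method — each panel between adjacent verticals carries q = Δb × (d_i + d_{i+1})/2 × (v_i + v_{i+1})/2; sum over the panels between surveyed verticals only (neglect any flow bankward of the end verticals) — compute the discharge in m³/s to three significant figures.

Panel 1-2: Δb = 4.5 m, d̄ = (0.57+1.80)/2 = 1.185, v̄ = (0.46+0.64)/2 = 0.55 → q = 4.5×1.185×0.55 = 2.933 m³/s
Panel 2-3: Δb = 12.8 m, d̄ = (1.80+0.49)/2 = 1.145, v̄ = (0.64+0.32)/2 = 0.48 → q = 12.8×1.145×0.48 = 7.035 m³/s
Q = Σ q = 9.968 m³/s

9.97 m³/s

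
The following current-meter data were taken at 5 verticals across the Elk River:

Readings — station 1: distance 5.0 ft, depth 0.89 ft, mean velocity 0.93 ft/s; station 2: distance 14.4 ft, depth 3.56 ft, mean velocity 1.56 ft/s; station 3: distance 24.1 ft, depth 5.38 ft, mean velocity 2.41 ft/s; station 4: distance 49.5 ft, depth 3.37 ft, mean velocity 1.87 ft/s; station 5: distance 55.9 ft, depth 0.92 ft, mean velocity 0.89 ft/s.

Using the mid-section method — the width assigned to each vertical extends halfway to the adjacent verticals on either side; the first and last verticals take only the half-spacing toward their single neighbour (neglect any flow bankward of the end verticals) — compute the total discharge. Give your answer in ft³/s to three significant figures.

387 ft³/s

w_1 = (14.4 − 5.0)/2 = 4.7 ft; q_1 = 0.93 × 0.89 × 4.7 = 3.890 ft³/s
w_2 = (24.1 − 5.0)/2 = 9.55 ft; q_2 = 1.56 × 3.56 × 9.55 = 53.04 ft³/s
w_3 = (49.5 − 14.4)/2 = 17.55 ft; q_3 = 2.41 × 5.38 × 17.55 = 227.5 ft³/s
w_4 = (55.9 − 24.1)/2 = 15.9 ft; q_4 = 1.87 × 3.37 × 15.9 = 100.2 ft³/s
w_5 = (55.9 − 49.5)/2 = 3.2 ft; q_5 = 0.89 × 0.92 × 3.2 = 2.620 ft³/s
Q = Σ qᵢ = 387.3 ft³/s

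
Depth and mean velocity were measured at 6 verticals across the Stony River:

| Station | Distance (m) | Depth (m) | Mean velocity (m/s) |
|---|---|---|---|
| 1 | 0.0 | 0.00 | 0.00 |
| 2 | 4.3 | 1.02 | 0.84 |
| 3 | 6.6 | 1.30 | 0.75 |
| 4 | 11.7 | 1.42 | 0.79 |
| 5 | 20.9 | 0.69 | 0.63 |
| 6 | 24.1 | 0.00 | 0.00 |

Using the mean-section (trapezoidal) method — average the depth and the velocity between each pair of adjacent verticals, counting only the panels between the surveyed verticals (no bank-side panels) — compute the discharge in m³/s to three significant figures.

Panel 1-2: Δb = 4.3 m, d̄ = (0.00+1.02)/2 = 0.51, v̄ = (0.00+0.84)/2 = 0.42 → q = 4.3×0.51×0.42 = 0.9211 m³/s
Panel 2-3: Δb = 2.3 m, d̄ = (1.02+1.30)/2 = 1.16, v̄ = (0.84+0.75)/2 = 0.795 → q = 2.3×1.16×0.795 = 2.121 m³/s
Panel 3-4: Δb = 5.1 m, d̄ = (1.30+1.42)/2 = 1.36, v̄ = (0.75+0.79)/2 = 0.77 → q = 5.1×1.36×0.77 = 5.341 m³/s
Panel 4-5: Δb = 9.2 m, d̄ = (1.42+0.69)/2 = 1.055, v̄ = (0.79+0.63)/2 = 0.71 → q = 9.2×1.055×0.71 = 6.891 m³/s
Panel 5-6: Δb = 3.2 m, d̄ = (0.69+0.00)/2 = 0.345, v̄ = (0.63+0.00)/2 = 0.315 → q = 3.2×0.345×0.315 = 0.3478 m³/s
Q = Σ q = 15.62 m³/s

15.6 m³/s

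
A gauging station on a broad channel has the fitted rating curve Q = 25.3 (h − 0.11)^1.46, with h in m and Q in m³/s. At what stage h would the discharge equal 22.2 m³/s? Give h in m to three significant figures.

h − h₀ = (Q/C)^(1/b) = (22.2/25.3)^(1/1.46) = 0.9144 m
h = 0.11 + 0.9144 = 1.024 m

1.02 m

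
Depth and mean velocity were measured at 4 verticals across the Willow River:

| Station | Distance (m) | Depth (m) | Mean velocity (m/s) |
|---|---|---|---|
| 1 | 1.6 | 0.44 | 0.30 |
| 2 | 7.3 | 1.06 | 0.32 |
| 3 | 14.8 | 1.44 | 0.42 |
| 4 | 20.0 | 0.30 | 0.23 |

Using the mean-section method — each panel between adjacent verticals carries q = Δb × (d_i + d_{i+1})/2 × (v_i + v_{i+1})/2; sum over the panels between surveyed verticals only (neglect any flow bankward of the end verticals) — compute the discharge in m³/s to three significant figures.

6.26 m³/s

Panel 1-2: Δb = 5.7 m, d̄ = (0.44+1.06)/2 = 0.75, v̄ = (0.30+0.32)/2 = 0.31 → q = 5.7×0.75×0.31 = 1.325 m³/s
Panel 2-3: Δb = 7.5 m, d̄ = (1.06+1.44)/2 = 1.25, v̄ = (0.32+0.42)/2 = 0.37 → q = 7.5×1.25×0.37 = 3.469 m³/s
Panel 3-4: Δb = 5.2 m, d̄ = (1.44+0.30)/2 = 0.87, v̄ = (0.42+0.23)/2 = 0.325 → q = 5.2×0.87×0.325 = 1.470 m³/s
Q = Σ q = 6.264 m³/s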